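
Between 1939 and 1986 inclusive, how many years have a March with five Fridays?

21

March has 31 days; it has five Fridays when Friday falls among the first (month-length − 28) days — i.e. when March 1 is one of Friday/Thursday/Wednesday.
March 1 by year: 1939:Wed✓ 1940:Fri✓ 1941:Sat 1942:Sun 1943:Mon 1944:Wed✓ 1945:Thu✓ 1946:Fri✓ 1947:Sat 1948:Mon 1949:Tue 1950:Wed✓ 1951:Thu✓ 1952:Sat 1953:Sun …(18 more)… 1972:Wed✓ 1973:Thu✓ 1974:Fri✓ 1975:Sat 1976:Mon 1977:Tue 1978:Wed✓ 1979:Thu✓ 1980:Sat 1981:Sun 1982:Mon 1983:Tue 1984:Thu✓ 1985:Fri✓ 1986:Sat
Years with five Fridays: 1939, 1940, 1944, 1945, 1946, 1950, 1951, 1956, 1957, 1961, 1962, 1963, 1967, 1968, 1972, 1973, 1974, 1978, 1979, 1984, 1985 → 21.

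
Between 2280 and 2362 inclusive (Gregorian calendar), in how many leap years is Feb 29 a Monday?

4

Leap years in 2280–2362: 20 of them.
Feb 29 weekday advances by 5 (mod 7) from one leap year to the next four years later (or differs when a century non-leap intervenes).
Leap-day weekdays: 2280:Sun 2284:Fri 2288:Wed 2292:Mon✓ 2296:Sat 2304:Mon✓ 2308:Sat 2312:Thu 2316:Tue 2320:Sun 2324:Fri 2328:Wed 2332:Mon✓ 2336:Sat 2340:Thu 2344:Tue 2348:Sun 2352:Fri 2356:Wed 2360:Mon✓
Monday: 2292, 2304, 2332, 2360 → 4.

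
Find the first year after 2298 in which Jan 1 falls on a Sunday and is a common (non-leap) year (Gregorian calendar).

Jan 1 advances by 2 weekdays after a leap year and by 1 after a common year.
2298: Jan 1 is Saturday.
2299: Sunday
2299 begins on a Sunday and is a common year.

2299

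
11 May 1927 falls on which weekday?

January 1, 1927 is a Saturday.
May 11 is day 131 of the year, i.e. 130 days after Jan 1.
130 mod 7 = 4, so advance 4 weekdays from Saturday: Wednesday.

Wednesday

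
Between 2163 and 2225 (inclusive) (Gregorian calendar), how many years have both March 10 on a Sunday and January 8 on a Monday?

Check each year's weekday for March 10 and January 8:
  2163: Thu/Sat  2164: Sat/Sun  2165: Sun/Tue  2166: Mon/Wed  2167: Tue/Thu  2168: Thu/Fri  2169: Fri/Sun  2170: Sat/Mon  2171: Sun/Tue  2172: Tue/Wed  2173: Wed/Fri  2174: Thu/Sat  2175: Fri/Sun  2176: Sun/Mon ✓  …(35 more)…  2212: Tue/Wed  2213: Wed/Fri  2214: Thu/Sat  2215: Fri/Sun  2216: Sun/Mon ✓  2217: Mon/Wed  2218: Tue/Thu  2219: Wed/Fri  2220: Fri/Sat  2221: Sat/Mon  2222: Sun/Tue  2223: Mon/Wed  2224: Wed/Thu  2225: Thu/Sat
Both conditions hold in: 2176, 2216 — 2.

2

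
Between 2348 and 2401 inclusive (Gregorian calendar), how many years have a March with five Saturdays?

March has 31 days; it has five Saturdays when Saturday falls among the first (month-length − 28) days — i.e. when March 1 is one of Saturday/Friday/Thursday.
March 1 by year: 2348:Mon 2349:Tue 2350:Wed 2351:Thu✓ 2352:Sat✓ 2353:Sun 2354:Mon 2355:Tue 2356:Thu✓ 2357:Fri✓ 2358:Sat✓ 2359:Sun 2360:Tue 2361:Wed 2362:Thu✓ …(24 more)… 2387:Sun 2388:Tue 2389:Wed 2390:Thu✓ 2391:Fri✓ 2392:Sun 2393:Mon 2394:Tue 2395:Wed 2396:Fri✓ 2397:Sat✓ 2398:Sun 2399:Mon 2400:Wed 2401:Thu✓
Years with five Saturdays: 2351, 2352, 2356, 2357, 2358, 2362, 2363, 2368, 2369, 2373, 2374, 2375, 2379, 2380, 2384, 2385, 2386, 2390, 2391, 2396, 2397, 2401 → 22.

22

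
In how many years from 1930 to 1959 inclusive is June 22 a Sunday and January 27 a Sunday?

1

Check each year's weekday for June 22 and January 27:
  1930: Sun/Mon  1931: Mon/Tue  1932: Wed/Wed  1933: Thu/Fri  1934: Fri/Sat  1935: Sat/Sun  1936: Mon/Mon  1937: Tue/Wed  1938: Wed/Thu  1939: Thu/Fri  1940: Sat/Sat  1941: Sun/Mon  1942: Mon/Tue  1943: Tue/Wed  1944: Thu/Thu  1945: Fri/Sat  1946: Sat/Sun  1947: Sun/Mon  1948: Tue/Tue  1949: Wed/Thu  1950: Thu/Fri  1951: Fri/Sat  1952: Sun/Sun ✓  1953: Mon/Tue  1954: Tue/Wed  1955: Wed/Thu  1956: Fri/Fri  1957: Sat/Sun  1958: Sun/Mon  1959: Mon/Tue
Both conditions hold in: 1952 — 1.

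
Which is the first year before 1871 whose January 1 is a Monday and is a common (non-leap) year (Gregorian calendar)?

Jan 1 advances by 2 weekdays after a leap year and by 1 after a common year.
1871: Jan 1 is Sunday.
1870: Saturday
1869: Friday
1868: Wednesday (leap)
1867: Tuesday
1866: Monday
1866 begins on a Monday and is a common year.

1866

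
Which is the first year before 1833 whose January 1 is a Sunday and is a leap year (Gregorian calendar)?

Jan 1 advances by 2 weekdays after a leap year and by 1 after a common year.
1833: Jan 1 is Tuesday.
1832: Sunday (leap)
1832 begins on a Sunday and is a leap year.

1832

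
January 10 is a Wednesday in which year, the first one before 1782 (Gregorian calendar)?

From one year to the next, a fixed date's weekday advances by 1, or by 2 when a Feb 29 lies between the two dates.
1782: January 10 is Thursday.
1781: Wednesday (−1)
January 10 falls on a Wednesday in 1781.

1781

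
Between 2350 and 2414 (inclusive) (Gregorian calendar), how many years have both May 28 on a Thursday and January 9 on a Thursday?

2

Check each year's weekday for May 28 and January 9:
  2350: Sun/Mon  2351: Mon/Tue  2352: Wed/Wed  2353: Thu/Fri  2354: Fri/Sat  2355: Sat/Sun  2356: Mon/Mon  2357: Tue/Wed  2358: Wed/Thu  2359: Thu/Fri  2360: Sat/Sat  2361: Sun/Mon  2362: Mon/Tue  2363: Tue/Wed  …(37 more)…  2401: Mon/Tue  2402: Tue/Wed  2403: Wed/Thu  2404: Fri/Fri  2405: Sat/Sun  2406: Sun/Mon  2407: Mon/Tue  2408: Wed/Wed  2409: Thu/Fri  2410: Fri/Sat  2411: Sat/Sun  2412: Mon/Mon  2413: Tue/Wed  2414: Wed/Thu
Both conditions hold in: 2364, 2392 — 2.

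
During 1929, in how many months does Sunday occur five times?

A month of length L has five Sundays iff its first Sunday is on day ≤ L−28 (so day 1–3 in a 31-day month, 1–2 in a 30-day month, day 1 in a leap February).
Checking each month of 1929: Jan starts Tue (31d); Feb starts Fri (28d); Mar starts Fri (31d) ✓; Apr starts Mon (30d); May starts Wed (31d); Jun starts Sat (30d) ✓; Jul starts Mon (31d); Aug starts Thu (31d); Sep starts Sun (30d) ✓; Oct starts Tue (31d); Nov starts Fri (30d); Dec starts Sun (31d) ✓.
Five-Sunday months: March, June, September, December → 4.

4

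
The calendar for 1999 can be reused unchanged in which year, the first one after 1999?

Two years share a calendar iff Jan 1 falls on the same weekday and both are leap or both are common. 1999: Jan 1 is Friday, common year.
2000: Jan 1 Saturday, leap
2001: Jan 1 Monday, common
2002: Jan 1 Tuesday, common
2003: Jan 1 Wednesday, common
2004: Jan 1 Thursday, leap
2005: Jan 1 Saturday, common
2006: Jan 1 Sunday, common
2007: Jan 1 Monday, common
2008: Jan 1 Tuesday, leap
2009: Jan 1 Thursday, common
2010: Jan 1 Friday, common
2010 matches on both conditions.

2010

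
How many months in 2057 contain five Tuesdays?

4

A month of length L has five Tuesdays iff its first Tuesday is on day ≤ L−28 (so day 1–3 in a 31-day month, 1–2 in a 30-day month, day 1 in a leap February).
Checking each month of 2057: Jan starts Mon (31d) ✓; Feb starts Thu (28d); Mar starts Thu (31d); Apr starts Sun (30d); May starts Tue (31d) ✓; Jun starts Fri (30d); Jul starts Sun (31d) ✓; Aug starts Wed (31d); Sep starts Sat (30d); Oct starts Mon (31d) ✓; Nov starts Thu (30d); Dec starts Sat (31d).
Five-Tuesday months: January, May, July, October → 4.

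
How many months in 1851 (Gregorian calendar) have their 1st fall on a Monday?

Check the 1st of each month of 1851: Jan 1: Wed, Feb 1: Sat, Mar 1: Sat, Apr 1: Tue, May 1: Thu, Jun 1: Sun, Jul 1: Tue, Aug 1: Fri, Sep 1: Mon, Oct 1: Wed, Nov 1: Sat, Dec 1: Mon.
Monday occurs in September, December — 2 months.

2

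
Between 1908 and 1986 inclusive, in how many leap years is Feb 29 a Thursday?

Leap years in 1908–1986: 20 of them.
Feb 29 weekday advances by 5 (mod 7) from one leap year to the next four years later (or differs when a century non-leap intervenes).
Leap-day weekdays: 1908:Sat 1912:Thu✓ 1916:Tue 1920:Sun 1924:Fri 1928:Wed 1932:Mon 1936:Sat 1940:Thu✓ 1944:Tue 1948:Sun 1952:Fri 1956:Wed 1960:Mon 1964:Sat 1968:Thu✓ 1972:Tue 1976:Sun 1980:Fri 1984:Wed
Thursday: 1912, 1940, 1968 → 3.

3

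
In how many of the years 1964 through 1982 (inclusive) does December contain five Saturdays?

December has 31 days; it has five Saturdays when Saturday falls among the first (month-length − 28) days — i.e. when December 1 is one of Saturday/Friday/Thursday.
December 1 by year: 1964:Tue 1965:Wed 1966:Thu✓ 1967:Fri✓ 1968:Sun 1969:Mon 1970:Tue 1971:Wed 1972:Fri✓ 1973:Sat✓ 1974:Sun 1975:Mon 1976:Wed 1977:Thu✓ 1978:Fri✓ 1979:Sat✓ 1980:Mon 1981:Tue 1982:Wed
Years with five Saturdays: 1966, 1967, 1972, 1973, 1977, 1978, 1979 → 7.

7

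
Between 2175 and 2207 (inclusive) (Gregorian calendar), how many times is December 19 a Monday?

4

Track December 19's weekday year by year (advancing +1, or +2 across a Feb 29):
  2175: Tue  2176: Thu (+2)  2177: Fri (+1)  2178: Sat (+1)  2179: Sun (+1)
  2180: Tue (+2)  2181: Wed (+1)  2182: Thu (+1)  2183: Fri (+1)  2184: Sun (+2)
  2185: Mon (+1) ✓  2186: Tue (+1)  2187: Wed (+1)  2188: Fri (+2)  … (5 more years) …
  2194: Fri (+1)  2195: Sat (+1)  2196: Mon (+2) ✓  2197: Tue (+1)  2198: Wed (+1)
  2199: Thu (+1)  2200: Fri (+1)  2201: Sat (+1)  2202: Sun (+1)  2203: Mon (+1) ✓
  2204: Wed (+2)  2205: Thu (+1)  2206: Fri (+1)  2207: Sat (+1)
Monday years: 2185, 2191, 2196, 2203 — 4 in total.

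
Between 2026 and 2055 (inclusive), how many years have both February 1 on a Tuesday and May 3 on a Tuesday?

3

Check each year's weekday for February 1 and May 3:
  2026: Sun/Sun  2027: Mon/Mon  2028: Tue/Wed  2029: Thu/Thu  2030: Fri/Fri  2031: Sat/Sat  2032: Sun/Mon  2033: Tue/Tue ✓  2034: Wed/Wed  2035: Thu/Thu  2036: Fri/Sat  2037: Sun/Sun  2038: Mon/Mon  2039: Tue/Tue ✓  2040: Wed/Thu  2041: Fri/Fri  2042: Sat/Sat  2043: Sun/Sun  2044: Mon/Tue  2045: Wed/Wed  2046: Thu/Thu  2047: Fri/Fri  2048: Sat/Sun  2049: Mon/Mon  2050: Tue/Tue ✓  2051: Wed/Wed  2052: Thu/Fri  2053: Sat/Sat  2054: Sun/Sun  2055: Mon/Mon
Both conditions hold in: 2033, 2039, 2050 — 3.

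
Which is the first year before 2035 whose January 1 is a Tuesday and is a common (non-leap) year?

Jan 1 advances by 2 weekdays after a leap year and by 1 after a common year.
2035: Jan 1 is Monday.
2034: Sunday
2033: Saturday
2032: Thursday (leap)
2031: Wednesday
2030: Tuesday
2030 begins on a Tuesday and is a common year.

2030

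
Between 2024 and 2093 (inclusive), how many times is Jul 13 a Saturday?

Track Jul 13's weekday year by year (advancing +1, or +2 across a Feb 29):
  2024: Sat ✓  2025: Sun (+1)  2026: Mon (+1)  2027: Tue (+1)  2028: Thu (+2)
  2029: Fri (+1)  2030: Sat (+1) ✓  2031: Sun (+1)  2032: Tue (+2)  2033: Wed (+1)
  2034: Thu (+1)  2035: Fri (+1)  2036: Sun (+2)  2037: Mon (+1)  … (42 more years) …
  2080: Sat (+2) ✓  2081: Sun (+1)  2082: Mon (+1)  2083: Tue (+1)  2084: Thu (+2)
  2085: Fri (+1)  2086: Sat (+1) ✓  2087: Sun (+1)  2088: Tue (+2)  2089: Wed (+1)
  2090: Thu (+1)  2091: Fri (+1)  2092: Sun (+2)  2093: Mon (+1)
Saturday years: 2024, 2030, 2041, 2047, 2052, 2058, 2069, 2075, 2080, 2086 — 10 in total.

10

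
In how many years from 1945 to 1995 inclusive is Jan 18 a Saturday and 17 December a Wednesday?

5

Check each year's weekday for Jan 18 and 17 December:
  1945: Thu/Mon  1946: Fri/Tue  1947: Sat/Wed ✓  1948: Sun/Fri  1949: Tue/Sat  1950: Wed/Sun  1951: Thu/Mon  1952: Fri/Wed  1953: Sun/Thu  1954: Mon/Fri  1955: Tue/Sat  1956: Wed/Mon  1957: Fri/Tue  1958: Sat/Wed ✓  …(23 more)…  1982: Mon/Fri  1983: Tue/Sat  1984: Wed/Mon  1985: Fri/Tue  1986: Sat/Wed ✓  1987: Sun/Thu  1988: Mon/Sat  1989: Wed/Sun  1990: Thu/Mon  1991: Fri/Tue  1992: Sat/Thu  1993: Mon/Fri  1994: Tue/Sat  1995: Wed/Sun
Both conditions hold in: 1947, 1958, 1969, 1975, 1986 — 5.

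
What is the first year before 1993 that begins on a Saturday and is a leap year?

1972

Jan 1 advances by 2 weekdays after a leap year and by 1 after a common year.
1993: Jan 1 is Friday.
1992: Wednesday (leap)
1991: Tuesday
1990: Monday
1989: Sunday
1988: Friday (leap)
1987: Thursday
1986: Wednesday
1985: Tuesday
1984: Sunday (leap)
1983: Saturday
1982: Friday
1981: Thursday
1980: Tuesday (leap)
1979: Monday
1978: Sunday
1977: Saturday
1976: Thursday (leap)
1975: Wednesday
1974: Tuesday
1973: Monday
1972: Saturday (leap)
1972 begins on a Saturday and is a leap year.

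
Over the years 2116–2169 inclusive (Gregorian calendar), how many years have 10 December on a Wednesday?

Track 10 December's weekday year by year (advancing +1, or +2 across a Feb 29):
  2116: Thu  2117: Fri (+1)  2118: Sat (+1)  2119: Sun (+1)  2120: Tue (+2)
  2121: Wed (+1) ✓  2122: Thu (+1)  2123: Fri (+1)  2124: Sun (+2)  2125: Mon (+1)
  2126: Tue (+1)  2127: Wed (+1) ✓  2128: Fri (+2)  2129: Sat (+1)  … (26 more years) …
  2156: Fri (+2)  2157: Sat (+1)  2158: Sun (+1)  2159: Mon (+1)  2160: Wed (+2) ✓
  2161: Thu (+1)  2162: Fri (+1)  2163: Sat (+1)  2164: Mon (+2)  2165: Tue (+1)
  2166: Wed (+1) ✓  2167: Thu (+1)  2168: Sat (+2)  2169: Sun (+1)
Wednesday years: 2121, 2127, 2132, 2138, 2149, 2155, 2160, 2166 — 8 in total.

8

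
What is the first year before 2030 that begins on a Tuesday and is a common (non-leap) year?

Jan 1 advances by 2 weekdays after a leap year and by 1 after a common year.
2030: Jan 1 is Tuesday.
2029: Monday
2028: Saturday (leap)
2027: Friday
2026: Thursday
2025: Wednesday
2024: Monday (leap)
2023: Sunday
2022: Saturday
2021: Friday
2020: Wednesday (leap)
2019: Tuesday
2019 begins on a Tuesday and is a common year.

2019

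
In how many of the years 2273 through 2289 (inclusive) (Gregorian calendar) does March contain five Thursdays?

March has 31 days; it has five Thursdays when Thursday falls among the first (month-length − 28) days — i.e. when March 1 is one of Thursday/Wednesday/Tuesday.
March 1 by year: 2273:Sat 2274:Sun 2275:Mon 2276:Wed✓ 2277:Thu✓ 2278:Fri 2279:Sat 2280:Mon 2281:Tue✓ 2282:Wed✓ 2283:Thu✓ 2284:Sat 2285:Sun 2286:Mon 2287:Tue✓ 2288:Thu✓ 2289:Fri
Years with five Thursdays: 2276, 2277, 2281, 2282, 2283, 2287, 2288 → 7.

7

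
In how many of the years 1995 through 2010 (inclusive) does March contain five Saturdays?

7

March has 31 days; it has five Saturdays when Saturday falls among the first (month-length − 28) days — i.e. when March 1 is one of Saturday/Friday/Thursday.
March 1 by year: 1995:Wed 1996:Fri✓ 1997:Sat✓ 1998:Sun 1999:Mon 2000:Wed 2001:Thu✓ 2002:Fri✓ 2003:Sat✓ 2004:Mon 2005:Tue 2006:Wed 2007:Thu✓ 2008:Sat✓ 2009:Sun 2010:Mon
Years with five Saturdays: 1996, 1997, 2001, 2002, 2003, 2007, 2008 → 7.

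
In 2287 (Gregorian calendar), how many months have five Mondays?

A month of length L has five Mondays iff its first Monday is on day ≤ L−28 (so day 1–3 in a 31-day month, 1–2 in a 30-day month, day 1 in a leap February).
Checking each month of 2287: Jan starts Sat (31d) ✓; Feb starts Tue (28d); Mar starts Tue (31d); Apr starts Fri (30d); May starts Sun (31d) ✓; Jun starts Wed (30d); Jul starts Fri (31d); Aug starts Mon (31d) ✓; Sep starts Thu (30d); Oct starts Sat (31d) ✓; Nov starts Tue (30d); Dec starts Thu (31d).
Five-Monday months: January, May, August, October → 4.

4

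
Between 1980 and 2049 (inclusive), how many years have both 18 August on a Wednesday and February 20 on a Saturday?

8

Check each year's weekday for 18 August and February 20:
  1980: Mon/Wed  1981: Tue/Fri  1982: Wed/Sat ✓  1983: Thu/Sun  1984: Sat/Mon  1985: Sun/Wed  1986: Mon/Thu  1987: Tue/Fri  1988: Thu/Sat  1989: Fri/Mon  1990: Sat/Tue  1991: Sun/Wed  1992: Tue/Thu  1993: Wed/Sat ✓  …(42 more)…  2036: Mon/Wed  2037: Tue/Fri  2038: Wed/Sat ✓  2039: Thu/Sun  2040: Sat/Mon  2041: Sun/Wed  2042: Mon/Thu  2043: Tue/Fri  2044: Thu/Sat  2045: Fri/Mon  2046: Sat/Tue  2047: Sun/Wed  2048: Tue/Thu  2049: Wed/Sat ✓
Both conditions hold in: 1982, 1993, 1999, 2010, 2021, 2027, 2038, 2049 — 8.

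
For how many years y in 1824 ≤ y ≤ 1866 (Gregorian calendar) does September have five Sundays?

September has 30 days; it has five Sundays when Sunday falls among the first (month-length − 28) days — i.e. when September 1 is one of Sunday/Saturday.
September 1 by year: 1824:Wed 1825:Thu 1826:Fri 1827:Sat✓ 1828:Mon 1829:Tue 1830:Wed 1831:Thu 1832:Sat✓ 1833:Sun✓ 1834:Mon 1835:Tue 1836:Thu 1837:Fri 1838:Sat✓ …(13 more)… 1852:Wed 1853:Thu 1854:Fri 1855:Sat✓ 1856:Mon 1857:Tue 1858:Wed 1859:Thu 1860:Sat✓ 1861:Sun✓ 1862:Mon 1863:Tue 1864:Thu 1865:Fri 1866:Sat✓
Years with five Sundays: 1827, 1832, 1833, 1838, 1839, 1844, 1849, 1850, 1855, 1860, 1861, 1866 → 12.

12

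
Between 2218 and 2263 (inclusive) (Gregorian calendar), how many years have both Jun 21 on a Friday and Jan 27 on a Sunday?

Check each year's weekday for Jun 21 and Jan 27:
  2218: Sun/Tue  2219: Mon/Wed  2220: Wed/Thu  2221: Thu/Sat  2222: Fri/Sun ✓  2223: Sat/Mon  2224: Mon/Tue  2225: Tue/Thu  2226: Wed/Fri  2227: Thu/Sat  2228: Sat/Sun  2229: Sun/Tue  2230: Mon/Wed  2231: Tue/Thu  …(18 more)…  2250: Fri/Sun ✓  2251: Sat/Mon  2252: Mon/Tue  2253: Tue/Thu  2254: Wed/Fri  2255: Thu/Sat  2256: Sat/Sun  2257: Sun/Tue  2258: Mon/Wed  2259: Tue/Thu  2260: Thu/Fri  2261: Fri/Sun ✓  2262: Sat/Mon  2263: Sun/Tue
Both conditions hold in: 2222, 2233, 2239, 2250, 2261 — 5.

5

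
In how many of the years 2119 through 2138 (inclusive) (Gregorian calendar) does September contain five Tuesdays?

September has 30 days; it has five Tuesdays when Tuesday falls among the first (month-length − 28) days — i.e. when September 1 is one of Tuesday/Monday.
September 1 by year: 2119:Fri 2120:Sun 2121:Mon✓ 2122:Tue✓ 2123:Wed 2124:Fri 2125:Sat 2126:Sun 2127:Mon✓ 2128:Wed 2129:Thu 2130:Fri 2131:Sat 2132:Mon✓ 2133:Tue✓ 2134:Wed 2135:Thu 2136:Sat 2137:Sun 2138:Mon✓
Years with five Tuesdays: 2121, 2122, 2127, 2132, 2133, 2138 → 6.

6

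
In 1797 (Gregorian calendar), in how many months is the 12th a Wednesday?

Check the 12th of each month of 1797: Jan 12: Thu, Feb 12: Sun, Mar 12: Sun, Apr 12: Wed, May 12: Fri, Jun 12: Mon, Jul 12: Wed, Aug 12: Sat, Sep 12: Tue, Oct 12: Thu, Nov 12: Sun, Dec 12: Tue.
Wednesday occurs in April, July — 2 months.

2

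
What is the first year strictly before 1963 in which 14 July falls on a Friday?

From one year to the next, a fixed date's weekday advances by 1, or by 2 when a Feb 29 lies between the two dates.
1963: July 14 is Sunday.
1962: Saturday (−1)
1961: Friday (−1)
14 July falls on a Friday in 1961.

1961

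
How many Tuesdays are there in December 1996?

5

December 1996 has 31 days and begins on Sunday.
The first Tuesday is December 3.
Tuesdays fall on 3, 10, 17, 24, 31 — that's 5.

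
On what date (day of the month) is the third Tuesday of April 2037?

April 1, 2037 is a Wednesday, so the first Tuesday is the 7th.
The third Tuesday is 7 + 14 = 21.

21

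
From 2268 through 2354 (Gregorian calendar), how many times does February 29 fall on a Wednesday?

Leap years in 2268–2354: 21 of them.
Feb 29 weekday advances by 5 (mod 7) from one leap year to the next four years later (or differs when a century non-leap intervenes).
Leap-day weekdays: 2268:Sat 2272:Thu 2276:Tue 2280:Sun 2284:Fri 2288:Wed✓ 2292:Mon 2296:Sat 2304:Mon 2308:Sat 2312:Thu 2316:Tue 2320:Sun 2324:Fri 2328:Wed✓ 2332:Mon 2336:Sat 2340:Thu 2344:Tue 2348:Sun 2352:Fri
Wednesday: 2288, 2328 → 2.

2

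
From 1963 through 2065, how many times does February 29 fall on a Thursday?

Leap years in 1963–2065: 26 of them.
Feb 29 weekday advances by 5 (mod 7) from one leap year to the next four years later (or differs when a century non-leap intervenes).
Leap-day weekdays: 1964:Sat 1968:Thu✓ 1972:Tue 1976:Sun 1980:Fri 1984:Wed 1988:Mon 1992:Sat 1996:Thu✓ 2000:Tue 2004:Sun 2008:Fri 2012:Wed 2016:Mon 2020:Sat 2024:Thu✓ 2028:Tue 2032:Sun 2036:Fri 2040:Wed 2044:Mon 2048:Sat 2052:Thu✓ 2056:Tue 2060:Sun 2064:Fri
Thursday: 1968, 1996, 2024, 2052 → 4.

4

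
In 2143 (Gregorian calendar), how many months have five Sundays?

4

A month of length L has five Sundays iff its first Sunday is on day ≤ L−28 (so day 1–3 in a 31-day month, 1–2 in a 30-day month, day 1 in a leap February).
Checking each month of 2143: Jan starts Tue (31d); Feb starts Fri (28d); Mar starts Fri (31d) ✓; Apr starts Mon (30d); May starts Wed (31d); Jun starts Sat (30d) ✓; Jul starts Mon (31d); Aug starts Thu (31d); Sep starts Sun (30d) ✓; Oct starts Tue (31d); Nov starts Fri (30d); Dec starts Sun (31d) ✓.
Five-Sunday months: March, June, September, December → 4.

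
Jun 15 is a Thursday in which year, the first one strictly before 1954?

From one year to the next, a fixed date's weekday advances by 1, or by 2 when a Feb 29 lies between the two dates.
1954: June 15 is Tuesday.
1953: Monday (−1)
1952: Sunday (−1)
1951: Friday (−2)
1950: Thursday (−1)
Jun 15 falls on a Thursday in 1950.

1950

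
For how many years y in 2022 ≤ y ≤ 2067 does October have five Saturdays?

20

October has 31 days; it has five Saturdays when Saturday falls among the first (month-length − 28) days — i.e. when October 1 is one of Saturday/Friday/Thursday.
October 1 by year: 2022:Sat✓ 2023:Sun 2024:Tue 2025:Wed 2026:Thu✓ 2027:Fri✓ 2028:Sun 2029:Mon 2030:Tue 2031:Wed 2032:Fri✓ 2033:Sat✓ 2034:Sun 2035:Mon 2036:Wed …(16 more)… 2053:Wed 2054:Thu✓ 2055:Fri✓ 2056:Sun 2057:Mon 2058:Tue 2059:Wed 2060:Fri✓ 2061:Sat✓ 2062:Sun 2063:Mon 2064:Wed 2065:Thu✓ 2066:Fri✓ 2067:Sat✓
Years with five Saturdays: 2022, 2026, 2027, 2032, 2033, 2037, 2038, 2039, 2043, 2044, 2048, 2049, 2050, 2054, 2055, 2060, 2061, 2065, 2066, 2067 → 20.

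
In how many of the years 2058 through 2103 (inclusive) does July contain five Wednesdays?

19

July has 31 days; it has five Wednesdays when Wednesday falls among the first (month-length − 28) days — i.e. when July 1 is one of Wednesday/Tuesday/Monday.
July 1 by year: 2058:Mon✓ 2059:Tue✓ 2060:Thu 2061:Fri 2062:Sat 2063:Sun 2064:Tue✓ 2065:Wed✓ 2066:Thu 2067:Fri 2068:Sun 2069:Mon✓ 2070:Tue✓ 2071:Wed✓ 2072:Fri …(16 more)… 2089:Fri 2090:Sat 2091:Sun 2092:Tue✓ 2093:Wed✓ 2094:Thu 2095:Fri 2096:Sun 2097:Mon✓ 2098:Tue✓ 2099:Wed✓ 2100:Thu 2101:Fri 2102:Sat 2103:Sun
Years with five Wednesdays: 2058, 2059, 2064, 2065, 2069, 2070, 2071, 2075, 2076, 2080, 2081, 2082, 2086, 2087, 2092, 2093, 2097, 2098, 2099 → 19.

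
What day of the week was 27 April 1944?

Thursday

January 1, 1944 is a Saturday.
April 27 is day 118 of the year, i.e. 117 days after Jan 1.
117 mod 7 = 5, so advance 5 weekdays from Saturday: Thursday.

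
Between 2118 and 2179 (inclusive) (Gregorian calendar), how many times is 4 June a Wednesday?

9

Track 4 June's weekday year by year (advancing +1, or +2 across a Feb 29):
  2118: Sat  2119: Sun (+1)  2120: Tue (+2)  2121: Wed (+1) ✓  2122: Thu (+1)
  2123: Fri (+1)  2124: Sun (+2)  2125: Mon (+1)  2126: Tue (+1)  2127: Wed (+1) ✓
  2128: Fri (+2)  2129: Sat (+1)  2130: Sun (+1)  2131: Mon (+1)  … (34 more years) …
  2166: Wed (+1) ✓  2167: Thu (+1)  2168: Sat (+2)  2169: Sun (+1)  2170: Mon (+1)
  2171: Tue (+1)  2172: Thu (+2)  2173: Fri (+1)  2174: Sat (+1)  2175: Sun (+1)
  2176: Tue (+2)  2177: Wed (+1) ✓  2178: Thu (+1)  2179: Fri (+1)
Wednesday years: 2121, 2127, 2132, 2138, 2149, 2155, 2160, 2166, 2177 — 9 in total.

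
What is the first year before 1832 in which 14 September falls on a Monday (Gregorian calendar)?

From one year to the next, a fixed date's weekday advances by 1, or by 2 when a Feb 29 lies between the two dates.
1832: September 14 is Friday.
1831: Wednesday (−2)
1830: Tuesday (−1)
1829: Monday (−1)
14 September falls on a Monday in 1829.

1829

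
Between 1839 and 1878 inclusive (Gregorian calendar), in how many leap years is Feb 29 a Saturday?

Leap years in 1839–1878: 10 of them.
Feb 29 weekday advances by 5 (mod 7) from one leap year to the next four years later (or differs when a century non-leap intervenes).
Leap-day weekdays: 1840:Sat✓ 1844:Thu 1848:Tue 1852:Sun 1856:Fri 1860:Wed 1864:Mon 1868:Sat✓ 1872:Thu 1876:Tue
Saturday: 1840, 1868 → 2.

2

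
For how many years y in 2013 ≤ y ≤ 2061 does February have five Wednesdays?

February has 28 days (29 in leap years); it has five Wednesdays when Wednesday falls among the first (month-length − 28) days — i.e. when February 1 is Wednesday in a leap year (never in a common year).
February 1 by year: 2013:Fri 2014:Sat 2015:Sun 2016:Mon 2017:Wed 2018:Thu 2019:Fri 2020:Sat 2021:Mon 2022:Tue 2023:Wed 2024:Thu 2025:Sat 2026:Sun 2027:Mon …(19 more)… 2047:Fri 2048:Sat 2049:Mon 2050:Tue 2051:Wed 2052:Thu 2053:Sat 2054:Sun 2055:Mon 2056:Tue 2057:Thu 2058:Fri 2059:Sat 2060:Sun 2061:Tue
Years with five Wednesdays: 2040 → 1.

1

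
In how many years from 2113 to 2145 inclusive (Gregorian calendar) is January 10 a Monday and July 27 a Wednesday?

Check each year's weekday for January 10 and July 27:
  2113: Tue/Thu  2114: Wed/Fri  2115: Thu/Sat  2116: Fri/Mon  2117: Sun/Tue  2118: Mon/Wed ✓  2119: Tue/Thu  2120: Wed/Sat  2121: Fri/Sun  2122: Sat/Mon  2123: Sun/Tue  2124: Mon/Thu  2125: Wed/Fri  2126: Thu/Sat  …(5 more)…  2132: Thu/Sun  2133: Sat/Mon  2134: Sun/Tue  2135: Mon/Wed ✓  2136: Tue/Fri  2137: Thu/Sat  2138: Fri/Sun  2139: Sat/Mon  2140: Sun/Wed  2141: Tue/Thu  2142: Wed/Fri  2143: Thu/Sat  2144: Fri/Mon  2145: Sun/Tue
Both conditions hold in: 2118, 2129, 2135 — 3.

3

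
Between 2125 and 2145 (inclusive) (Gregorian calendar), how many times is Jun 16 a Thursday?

Track Jun 16's weekday year by year (advancing +1, or +2 across a Feb 29):
  2125: Sat  2126: Sun (+1)  2127: Mon (+1)  2128: Wed (+2)  2129: Thu (+1) ✓
  2130: Fri (+1)  2131: Sat (+1)  2132: Mon (+2)  2133: Tue (+1)  2134: Wed (+1)
  2135: Thu (+1) ✓  2136: Sat (+2)  2137: Sun (+1)  2138: Mon (+1)  2139: Tue (+1)
  2140: Thu (+2) ✓  2141: Fri (+1)  2142: Sat (+1)  2143: Sun (+1)  2144: Tue (+2)
  2145: Wed (+1)
Thursday years: 2129, 2135, 2140 — 3 in total.

3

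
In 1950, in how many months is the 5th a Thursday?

2

Check the 5th of each month of 1950: Jan 5: Thu, Feb 5: Sun, Mar 5: Sun, Apr 5: Wed, May 5: Fri, Jun 5: Mon, Jul 5: Wed, Aug 5: Sat, Sep 5: Tue, Oct 5: Thu, Nov 5: Sun, Dec 5: Tue.
Thursday occurs in January, October — 2 months.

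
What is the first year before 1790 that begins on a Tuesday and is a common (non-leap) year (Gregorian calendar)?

1782

Jan 1 advances by 2 weekdays after a leap year and by 1 after a common year.
1790: Jan 1 is Friday.
1789: Thursday
1788: Tuesday (leap)
1787: Monday
1786: Sunday
1785: Saturday
1784: Thursday (leap)
1783: Wednesday
1782: Tuesday
1782 begins on a Tuesday and is a common year.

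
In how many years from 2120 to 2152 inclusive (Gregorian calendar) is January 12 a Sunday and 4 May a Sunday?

4

Check each year's weekday for January 12 and 4 May:
  2120: Fri/Sat  2121: Sun/Sun ✓  2122: Mon/Mon  2123: Tue/Tue  2124: Wed/Thu  2125: Fri/Fri  2126: Sat/Sat  2127: Sun/Sun ✓  2128: Mon/Tue  2129: Wed/Wed  2130: Thu/Thu  2131: Fri/Fri  2132: Sat/Sun  2133: Mon/Mon  …(5 more)…  2139: Mon/Mon  2140: Tue/Wed  2141: Thu/Thu  2142: Fri/Fri  2143: Sat/Sat  2144: Sun/Mon  2145: Tue/Tue  2146: Wed/Wed  2147: Thu/Thu  2148: Fri/Sat  2149: Sun/Sun ✓  2150: Mon/Mon  2151: Tue/Tue  2152: Wed/Thu
Both conditions hold in: 2121, 2127, 2138, 2149 — 4.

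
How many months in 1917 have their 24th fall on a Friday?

1

Check the 24th of each month of 1917: Jan 24: Wed, Feb 24: Sat, Mar 24: Sat, Apr 24: Tue, May 24: Thu, Jun 24: Sun, Jul 24: Tue, Aug 24: Fri, Sep 24: Mon, Oct 24: Wed, Nov 24: Sat, Dec 24: Mon.
Friday occurs in August — 1 month.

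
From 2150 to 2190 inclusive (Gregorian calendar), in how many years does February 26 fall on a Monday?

6

Track February 26's weekday year by year (advancing +1, or +2 across a Feb 29):
  2150: Thu  2151: Fri (+1)  2152: Sat (+1)  2153: Mon (+2) ✓  2154: Tue (+1)
  2155: Wed (+1)  2156: Thu (+1)  2157: Sat (+2)  2158: Sun (+1)  2159: Mon (+1) ✓
  2160: Tue (+1)  2161: Thu (+2)  2162: Fri (+1)  2163: Sat (+1)  … (13 more years) …
  2177: Wed (+2)  2178: Thu (+1)  2179: Fri (+1)  2180: Sat (+1)  2181: Mon (+2) ✓
  2182: Tue (+1)  2183: Wed (+1)  2184: Thu (+1)  2185: Sat (+2)  2186: Sun (+1)
  2187: Mon (+1) ✓  2188: Tue (+1)  2189: Thu (+2)  2190: Fri (+1)
Monday years: 2153, 2159, 2170, 2176, 2181, 2187 — 6 in total.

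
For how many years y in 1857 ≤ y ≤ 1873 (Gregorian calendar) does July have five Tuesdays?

July has 31 days; it has five Tuesdays when Tuesday falls among the first (month-length − 28) days — i.e. when July 1 is one of Tuesday/Monday/Sunday.
July 1 by year: 1857:Wed 1858:Thu 1859:Fri 1860:Sun✓ 1861:Mon✓ 1862:Tue✓ 1863:Wed 1864:Fri 1865:Sat 1866:Sun✓ 1867:Mon✓ 1868:Wed 1869:Thu 1870:Fri 1871:Sat 1872:Mon✓ 1873:Tue✓
Years with five Tuesdays: 1860, 1861, 1862, 1866, 1867, 1872, 1873 → 7.

7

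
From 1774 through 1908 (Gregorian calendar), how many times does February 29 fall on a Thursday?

Leap years in 1774–1908: 32 of them.
Feb 29 weekday advances by 5 (mod 7) from one leap year to the next four years later (or differs when a century non-leap intervenes).
Leap-day weekdays: 1776:Thu✓ 1780:Tue 1784:Sun 1788:Fri 1792:Wed 1796:Mon 1804:Wed 1808:Mon 1812:Sat 1816:Thu✓ 1820:Tue 1824:Sun 1828:Fri …(6 more)… 1856:Fri 1860:Wed 1864:Mon 1868:Sat 1872:Thu✓ 1876:Tue 1880:Sun 1884:Fri 1888:Wed 1892:Mon 1896:Sat 1904:Mon 1908:Sat
Thursday: 1776, 1816, 1844, 1872 → 4.

4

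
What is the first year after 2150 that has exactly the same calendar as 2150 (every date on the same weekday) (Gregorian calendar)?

Two years share a calendar iff Jan 1 falls on the same weekday and both are leap or both are common. 2150: Jan 1 is Thursday, common year.
2151: Jan 1 Friday, common
2152: Jan 1 Saturday, leap
2153: Jan 1 Monday, common
2154: Jan 1 Tuesday, common
2155: Jan 1 Wednesday, common
2156: Jan 1 Thursday, leap
2157: Jan 1 Saturday, common
2158: Jan 1 Sunday, common
2159: Jan 1 Monday, common
2160: Jan 1 Tuesday, leap
2161: Jan 1 Thursday, common
2161 matches on both conditions.

2161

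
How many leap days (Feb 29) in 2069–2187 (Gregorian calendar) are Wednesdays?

4

Leap years in 2069–2187: 28 of them.
Feb 29 weekday advances by 5 (mod 7) from one leap year to the next four years later (or differs when a century non-leap intervenes).
Leap-day weekdays: 2072:Mon 2076:Sat 2080:Thu 2084:Tue 2088:Sun 2092:Fri 2096:Wed✓ 2104:Fri 2108:Wed✓ 2112:Mon 2116:Sat 2120:Thu 2124:Tue 2128:Sun 2132:Fri 2136:Wed✓ 2140:Mon 2144:Sat 2148:Thu 2152:Tue 2156:Sun 2160:Fri 2164:Wed✓ 2168:Mon 2172:Sat 2176:Thu 2180:Tue 2184:Sun
Wednesday: 2096, 2108, 2136, 2164 → 4.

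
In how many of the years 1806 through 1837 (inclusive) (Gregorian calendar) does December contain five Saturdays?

14

December has 31 days; it has five Saturdays when Saturday falls among the first (month-length − 28) days — i.e. when December 1 is one of Saturday/Friday/Thursday.
December 1 by year: 1806:Mon 1807:Tue 1808:Thu✓ 1809:Fri✓ 1810:Sat✓ 1811:Sun 1812:Tue 1813:Wed 1814:Thu✓ 1815:Fri✓ 1816:Sun 1817:Mon 1818:Tue 1819:Wed 1820:Fri✓ 1821:Sat✓ 1822:Sun 1823:Mon 1824:Wed 1825:Thu✓ 1826:Fri✓ 1827:Sat✓ 1828:Mon 1829:Tue 1830:Wed 1831:Thu✓ 1832:Sat✓ 1833:Sun 1834:Mon 1835:Tue 1836:Thu✓ 1837:Fri✓
Years with five Saturdays: 1808, 1809, 1810, 1814, 1815, 1820, 1821, 1825, 1826, 1827, 1831, 1832, 1836, 1837 → 14.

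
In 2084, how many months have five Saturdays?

5

A month of length L has five Saturdays iff its first Saturday is on day ≤ L−28 (so day 1–3 in a 31-day month, 1–2 in a 30-day month, day 1 in a leap February).
Checking each month of 2084: Jan starts Sat (31d) ✓; Feb starts Tue (29d); Mar starts Wed (31d); Apr starts Sat (30d) ✓; May starts Mon (31d); Jun starts Thu (30d); Jul starts Sat (31d) ✓; Aug starts Tue (31d); Sep starts Fri (30d) ✓; Oct starts Sun (31d); Nov starts Wed (30d); Dec starts Fri (31d) ✓.
Five-Saturday months: January, April, July, September, December → 5.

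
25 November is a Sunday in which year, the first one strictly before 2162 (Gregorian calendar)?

2159

From one year to the next, a fixed date's weekday advances by 1, or by 2 when a Feb 29 lies between the two dates.
2162: November 25 is Thursday.
2161: Wednesday (−1)
2160: Tuesday (−1)
2159: Sunday (−2)
25 November falls on a Sunday in 2159.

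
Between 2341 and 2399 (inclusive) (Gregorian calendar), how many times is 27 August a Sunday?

8

Track 27 August's weekday year by year (advancing +1, or +2 across a Feb 29):
  2341: Wed  2342: Thu (+1)  2343: Fri (+1)  2344: Sun (+2) ✓  2345: Mon (+1)
  2346: Tue (+1)  2347: Wed (+1)  2348: Fri (+2)  2349: Sat (+1)  2350: Sun (+1) ✓
  2351: Mon (+1)  2352: Wed (+2)  2353: Thu (+1)  2354: Fri (+1)  … (31 more years) …
  2386: Wed (+1)  2387: Thu (+1)  2388: Sat (+2)  2389: Sun (+1) ✓  2390: Mon (+1)
  2391: Tue (+1)  2392: Thu (+2)  2393: Fri (+1)  2394: Sat (+1)  2395: Sun (+1) ✓
  2396: Tue (+2)  2397: Wed (+1)  2398: Thu (+1)  2399: Fri (+1)
Sunday years: 2344, 2350, 2361, 2367, 2372, 2378, 2389, 2395 — 8 in total.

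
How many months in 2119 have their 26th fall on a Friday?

Check the 26th of each month of 2119: Jan 26: Thu, Feb 26: Sun, Mar 26: Sun, Apr 26: Wed, May 26: Fri, Jun 26: Mon, Jul 26: Wed, Aug 26: Sat, Sep 26: Tue, Oct 26: Thu, Nov 26: Sun, Dec 26: Tue.
Friday occurs in May — 1 month.

1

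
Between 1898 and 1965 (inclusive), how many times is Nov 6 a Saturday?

9

Track Nov 6's weekday year by year (advancing +1, or +2 across a Feb 29):
  1898: Sun  1899: Mon (+1)  1900: Tue (+1)  1901: Wed (+1)  1902: Thu (+1)
  1903: Fri (+1)  1904: Sun (+2)  1905: Mon (+1)  1906: Tue (+1)  1907: Wed (+1)
  1908: Fri (+2)  1909: Sat (+1) ✓  1910: Sun (+1)  1911: Mon (+1)  … (40 more years) …
  1952: Thu (+2)  1953: Fri (+1)  1954: Sat (+1) ✓  1955: Sun (+1)  1956: Tue (+2)
  1957: Wed (+1)  1958: Thu (+1)  1959: Fri (+1)  1960: Sun (+2)  1961: Mon (+1)
  1962: Tue (+1)  1963: Wed (+1)  1964: Fri (+2)  1965: Sat (+1) ✓
Saturday years: 1909, 1915, 1920, 1926, 1937, 1943, 1948, 1954, 1965 — 9 in total.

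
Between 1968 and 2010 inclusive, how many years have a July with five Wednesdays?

July has 31 days; it has five Wednesdays when Wednesday falls among the first (month-length − 28) days — i.e. when July 1 is one of Wednesday/Tuesday/Monday.
July 1 by year: 1968:Mon✓ 1969:Tue✓ 1970:Wed✓ 1971:Thu 1972:Sat 1973:Sun 1974:Mon✓ 1975:Tue✓ 1976:Thu 1977:Fri 1978:Sat 1979:Sun 1980:Tue✓ 1981:Wed✓ 1982:Thu …(13 more)… 1996:Mon✓ 1997:Tue✓ 1998:Wed✓ 1999:Thu 2000:Sat 2001:Sun 2002:Mon✓ 2003:Tue✓ 2004:Thu 2005:Fri 2006:Sat 2007:Sun 2008:Tue✓ 2009:Wed✓ 2010:Thu
Years with five Wednesdays: 1968, 1969, 1970, 1974, 1975, 1980, 1981, 1985, 1986, 1987, 1991, 1992, 1996, 1997, 1998, 2002, 2003, 2008, 2009 → 19.

19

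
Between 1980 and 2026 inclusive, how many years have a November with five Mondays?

14

November has 30 days; it has five Mondays when Monday falls among the first (month-length − 28) days — i.e. when November 1 is one of Monday/Sunday.
November 1 by year: 1980:Sat 1981:Sun✓ 1982:Mon✓ 1983:Tue 1984:Thu 1985:Fri 1986:Sat 1987:Sun✓ 1988:Tue 1989:Wed 1990:Thu 1991:Fri 1992:Sun✓ 1993:Mon✓ 1994:Tue …(17 more)… 2012:Thu 2013:Fri 2014:Sat 2015:Sun✓ 2016:Tue 2017:Wed 2018:Thu 2019:Fri 2020:Sun✓ 2021:Mon✓ 2022:Tue 2023:Wed 2024:Fri 2025:Sat 2026:Sun✓
Years with five Mondays: 1981, 1982, 1987, 1992, 1993, 1998, 1999, 2004, 2009, 2010, 2015, 2020, 2021, 2026 → 14.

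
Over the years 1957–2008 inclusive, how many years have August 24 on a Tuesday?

Track August 24's weekday year by year (advancing +1, or +2 across a Feb 29):
  1957: Sat  1958: Sun (+1)  1959: Mon (+1)  1960: Wed (+2)  1961: Thu (+1)
  1962: Fri (+1)  1963: Sat (+1)  1964: Mon (+2)  1965: Tue (+1) ✓  1966: Wed (+1)
  1967: Thu (+1)  1968: Sat (+2)  1969: Sun (+1)  1970: Mon (+1)  … (24 more years) …
  1995: Thu (+1)  1996: Sat (+2)  1997: Sun (+1)  1998: Mon (+1)  1999: Tue (+1) ✓
  2000: Thu (+2)  2001: Fri (+1)  2002: Sat (+1)  2003: Sun (+1)  2004: Tue (+2) ✓
  2005: Wed (+1)  2006: Thu (+1)  2007: Fri (+1)  2008: Sun (+2)
Tuesday years: 1965, 1971, 1976, 1982, 1993, 1999, 2004 — 7 in total.

7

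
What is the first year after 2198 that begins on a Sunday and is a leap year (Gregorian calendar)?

Jan 1 advances by 2 weekdays after a leap year and by 1 after a common year.
2198: Jan 1 is Monday.
2199: Tuesday
2200: Wednesday
2201: Thursday
2202: Friday
2203: Saturday
2204: Sunday (leap)
2204 begins on a Sunday and is a leap year.

2204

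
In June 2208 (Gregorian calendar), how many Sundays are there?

4

June 2208 has 30 days and begins on Wednesday.
The first Sunday is June 5.
Sundays fall on 5, 12, 19, 26 — that's 4.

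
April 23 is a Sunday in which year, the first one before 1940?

From one year to the next, a fixed date's weekday advances by 1, or by 2 when a Feb 29 lies between the two dates.
1940: April 23 is Tuesday.
1939: Sunday (−2)
April 23 falls on a Sunday in 1939.

1939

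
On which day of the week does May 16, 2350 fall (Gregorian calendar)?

January 1, 2350 is a Sunday.
May 16 is day 136 of the year, i.e. 135 days after Jan 1.
135 mod 7 = 2, so advance 2 weekdays from Sunday: Tuesday.

Tuesday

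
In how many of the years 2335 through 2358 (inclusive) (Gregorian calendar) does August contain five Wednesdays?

August has 31 days; it has five Wednesdays when Wednesday falls among the first (month-length − 28) days — i.e. when August 1 is one of Wednesday/Tuesday/Monday.
August 1 by year: 2335:Thu 2336:Sat 2337:Sun 2338:Mon✓ 2339:Tue✓ 2340:Thu 2341:Fri 2342:Sat 2343:Sun 2344:Tue✓ 2345:Wed✓ 2346:Thu 2347:Fri 2348:Sun 2349:Mon✓ 2350:Tue✓ 2351:Wed✓ 2352:Fri 2353:Sat 2354:Sun 2355:Mon✓ 2356:Wed✓ 2357:Thu 2358:Fri
Years with five Wednesdays: 2338, 2339, 2344, 2345, 2349, 2350, 2351, 2355, 2356 → 9.

9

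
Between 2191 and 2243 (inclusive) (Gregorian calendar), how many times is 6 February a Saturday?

8

Track 6 February's weekday year by year (advancing +1, or +2 across a Feb 29):
  2191: Sun  2192: Mon (+1)  2193: Wed (+2)  2194: Thu (+1)  2195: Fri (+1)
  2196: Sat (+1) ✓  2197: Mon (+2)  2198: Tue (+1)  2199: Wed (+1)  2200: Thu (+1)
  2201: Fri (+1)  2202: Sat (+1) ✓  2203: Sun (+1)  2204: Mon (+1)  … (25 more years) …
  2230: Sat (+1) ✓  2231: Sun (+1)  2232: Mon (+1)  2233: Wed (+2)  2234: Thu (+1)
  2235: Fri (+1)  2236: Sat (+1) ✓  2237: Mon (+2)  2238: Tue (+1)  2239: Wed (+1)
  2240: Thu (+1)  2241: Sat (+2) ✓  2242: Sun (+1)  2243: Mon (+1)
Saturday years: 2196, 2202, 2208, 2213, 2219, 2230, 2236, 2241 — 8 in total.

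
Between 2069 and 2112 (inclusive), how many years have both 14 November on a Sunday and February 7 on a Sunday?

Check each year's weekday for 14 November and February 7:
  2069: Thu/Thu  2070: Fri/Fri  2071: Sat/Sat  2072: Mon/Sun  2073: Tue/Tue  2074: Wed/Wed  2075: Thu/Thu  2076: Sat/Fri  2077: Sun/Sun ✓  2078: Mon/Mon  2079: Tue/Tue  2080: Thu/Wed  2081: Fri/Fri  2082: Sat/Sat  …(16 more)…  2099: Sat/Sat  2100: Sun/Sun ✓  2101: Mon/Mon  2102: Tue/Tue  2103: Wed/Wed  2104: Fri/Thu  2105: Sat/Sat  2106: Sun/Sun ✓  2107: Mon/Mon  2108: Wed/Tue  2109: Thu/Thu  2110: Fri/Fri  2111: Sat/Sat  2112: Mon/Sun
Both conditions hold in: 2077, 2083, 2094, 2100, 2106 — 5.

5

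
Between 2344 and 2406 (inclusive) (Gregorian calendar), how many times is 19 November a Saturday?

Track 19 November's weekday year by year (advancing +1, or +2 across a Feb 29):
  2344: Sun  2345: Mon (+1)  2346: Tue (+1)  2347: Wed (+1)  2348: Fri (+2)
  2349: Sat (+1) ✓  2350: Sun (+1)  2351: Mon (+1)  2352: Wed (+2)  2353: Thu (+1)
  2354: Fri (+1)  2355: Sat (+1) ✓  2356: Mon (+2)  2357: Tue (+1)  … (35 more years) …
  2393: Fri (+1)  2394: Sat (+1) ✓  2395: Sun (+1)  2396: Tue (+2)  2397: Wed (+1)
  2398: Thu (+1)  2399: Fri (+1)  2400: Sun (+2)  2401: Mon (+1)  2402: Tue (+1)
  2403: Wed (+1)  2404: Fri (+2)  2405: Sat (+1) ✓  2406: Sun (+1)
Saturday years: 2349, 2355, 2360, 2366, 2377, 2383, 2388, 2394, 2405 — 9 in total.

9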